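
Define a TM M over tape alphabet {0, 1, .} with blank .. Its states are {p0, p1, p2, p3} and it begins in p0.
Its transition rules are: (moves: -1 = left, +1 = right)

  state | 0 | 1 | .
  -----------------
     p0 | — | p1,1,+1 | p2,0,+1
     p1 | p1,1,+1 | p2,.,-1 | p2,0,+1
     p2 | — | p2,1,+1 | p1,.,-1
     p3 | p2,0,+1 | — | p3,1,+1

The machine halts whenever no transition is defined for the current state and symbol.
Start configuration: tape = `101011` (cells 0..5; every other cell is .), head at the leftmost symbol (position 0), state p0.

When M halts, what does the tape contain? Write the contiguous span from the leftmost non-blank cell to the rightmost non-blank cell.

state=p0 head=0 tape=..[1]01011   (p0,1)→(p1,1,+1)
state=p1 head=1 tape=..1[0]1011   (p1,0)→(p1,1,+1)
state=p1 head=2 tape=..11[1]011   (p1,1)→(p2,.,-1)
state=p2 head=1 tape=..1[1].011   (p2,1)→(p2,1,+1)
state=p2 head=2 tape=..11[.]011   (p2,.)→(p1,.,-1)
state=p1 head=1 tape=..1[1].011   (p1,1)→(p2,.,-1)
state=p2 head=0 tape=..[1]..011   (p2,1)→(p2,1,+1)
state=p2 head=1 tape=..1[.].011   (p2,.)→(p1,.,-1)
state=p1 head=0 tape=..[1]..011   (p1,1)→(p2,.,-1)
state=p2 head=-1 tape=.[.]...011   (p2,.)→(p1,.,-1)
state=p1 head=-2 tape=[.]....011   (p1,.)→(p2,0,+1)
state=p2 head=-1 tape=0[.]...011   (p2,.)→(p1,.,-1)
state=p1 head=-2 tape=[0]....011   (p1,0)→(p1,1,+1)
state=p1 head=-1 tape=1[.]...011   (p1,.)→(p2,0,+1)
state=p2 head=0 tape=10[.]..011   (p2,.)→(p1,.,-1)
state=p1 head=-1 tape=1[0]...011   (p1,0)→(p1,1,+1)
state=p1 head=0 tape=11[.]..011   (p1,.)→(p2,0,+1)
state=p2 head=1 tape=110[.].011   (p2,.)→(p1,.,-1)
state=p1 head=0 tape=11[0]..011   (p1,0)→(p1,1,+1)
state=p1 head=1 tape=111[.].011   (p1,.)→(p2,0,+1)
state=p2 head=2 tape=1110[.]011   (p2,.)→(p1,.,-1)
state=p1 head=1 tape=111[0].011   (p1,0)→(p1,1,+1)
state=p1 head=2 tape=1111[.]011   (p1,.)→(p2,0,+1)
state=p2 head=3 tape=11110[0]11
The non-blank tape span at halt is 11110011.

11110011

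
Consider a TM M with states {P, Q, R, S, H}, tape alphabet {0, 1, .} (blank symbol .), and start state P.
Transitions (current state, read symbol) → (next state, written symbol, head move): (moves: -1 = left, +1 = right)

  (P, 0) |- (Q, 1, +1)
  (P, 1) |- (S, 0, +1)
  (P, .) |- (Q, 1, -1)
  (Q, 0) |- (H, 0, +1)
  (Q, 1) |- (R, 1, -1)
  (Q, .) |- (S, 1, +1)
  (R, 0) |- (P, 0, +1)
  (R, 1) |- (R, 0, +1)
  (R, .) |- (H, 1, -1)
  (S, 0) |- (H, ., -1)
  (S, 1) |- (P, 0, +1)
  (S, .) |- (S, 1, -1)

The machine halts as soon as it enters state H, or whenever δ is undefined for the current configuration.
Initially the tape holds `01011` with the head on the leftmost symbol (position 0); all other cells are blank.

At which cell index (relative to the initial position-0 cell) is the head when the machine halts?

5

state=P head=0 tape=[0]1011.   (P,0)→(Q,1,+1)
state=Q head=1 tape=1[1]011.   (Q,1)→(R,1,-1)
state=R head=0 tape=[1]1011.   (R,1)→(R,0,+1)
state=R head=1 tape=0[1]011.   (R,1)→(R,0,+1)
state=R head=2 tape=00[0]11.   (R,0)→(P,0,+1)
state=P head=3 tape=000[1]1.   (P,1)→(S,0,+1)
state=S head=4 tape=0000[1].   (S,1)→(P,0,+1)
state=P head=5 tape=00000[.]   (P,.)→(Q,1,-1)
state=Q head=4 tape=0000[0]1   (Q,0)→(H,0,+1)
state=H head=5 tape=00000[1]
At halt the head is at cell 5.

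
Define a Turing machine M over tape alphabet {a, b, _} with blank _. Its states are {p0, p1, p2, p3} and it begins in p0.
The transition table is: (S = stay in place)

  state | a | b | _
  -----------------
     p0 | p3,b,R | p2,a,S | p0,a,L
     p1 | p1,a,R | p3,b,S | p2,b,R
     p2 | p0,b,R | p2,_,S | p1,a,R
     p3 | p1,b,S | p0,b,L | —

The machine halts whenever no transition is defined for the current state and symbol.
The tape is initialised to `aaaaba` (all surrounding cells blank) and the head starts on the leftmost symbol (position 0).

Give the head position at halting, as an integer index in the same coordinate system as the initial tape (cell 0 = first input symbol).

6

state=p0 head=0 tape=[a]aaaba_   (p0,a)→(p3,b,R)
state=p3 head=1 tape=b[a]aaba_   (p3,a)→(p1,b,S)
state=p1 head=1 tape=b[b]aaba_   (p1,b)→(p3,b,S)
state=p3 head=1 tape=b[b]aaba_   (p3,b)→(p0,b,L)
state=p0 head=0 tape=[b]baaba_   (p0,b)→(p2,a,S)
state=p2 head=0 tape=[a]baaba_   (p2,a)→(p0,b,R)
state=p0 head=1 tape=b[b]aaba_   (p0,b)→(p2,a,S)
state=p2 head=1 tape=b[a]aaba_   (p2,a)→(p0,b,R)
state=p0 head=2 tape=bb[a]aba_   (p0,a)→(p3,b,R)
state=p3 head=3 tape=bbb[a]ba_   (p3,a)→(p1,b,S)
state=p1 head=3 tape=bbb[b]ba_   (p1,b)→(p3,b,S)
state=p3 head=3 tape=bbb[b]ba_   (p3,b)→(p0,b,L)
state=p0 head=2 tape=bb[b]bba_   (p0,b)→(p2,a,S)
state=p2 head=2 tape=bb[a]bba_   (p2,a)→(p0,b,R)
state=p0 head=3 tape=bbb[b]ba_   (p0,b)→(p2,a,S)
state=p2 head=3 tape=bbb[a]ba_   (p2,a)→(p0,b,R)
state=p0 head=4 tape=bbbb[b]a_   (p0,b)→(p2,a,S)
state=p2 head=4 tape=bbbb[a]a_   (p2,a)→(p0,b,R)
state=p0 head=5 tape=bbbbb[a]_   (p0,a)→(p3,b,R)
state=p3 head=6 tape=bbbbbb[_]
At halt the head is at cell 6.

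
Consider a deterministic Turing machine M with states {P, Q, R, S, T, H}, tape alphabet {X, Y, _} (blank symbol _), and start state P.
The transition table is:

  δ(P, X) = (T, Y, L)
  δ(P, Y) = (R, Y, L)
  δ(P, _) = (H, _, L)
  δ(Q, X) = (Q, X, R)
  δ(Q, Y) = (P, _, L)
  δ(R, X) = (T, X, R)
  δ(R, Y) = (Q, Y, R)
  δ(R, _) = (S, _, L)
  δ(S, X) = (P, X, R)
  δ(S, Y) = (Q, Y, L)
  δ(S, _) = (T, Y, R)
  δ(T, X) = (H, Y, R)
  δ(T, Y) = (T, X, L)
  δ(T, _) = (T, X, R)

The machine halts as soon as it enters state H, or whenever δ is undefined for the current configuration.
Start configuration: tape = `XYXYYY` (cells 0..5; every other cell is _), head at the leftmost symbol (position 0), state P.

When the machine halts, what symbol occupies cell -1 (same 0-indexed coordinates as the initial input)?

P | _[X]YXYYY   read X → write Y, move L, go to T
T | [_]YYXYYY   read _ → write X, move R, go to T
T | X[Y]YXYYY   read Y → write X, move L, go to T
T | [X]XYXYYY   read X → write Y, move R, go to H
H | Y[X]YXYYY
Cell -1 holds Y when M halts.

Y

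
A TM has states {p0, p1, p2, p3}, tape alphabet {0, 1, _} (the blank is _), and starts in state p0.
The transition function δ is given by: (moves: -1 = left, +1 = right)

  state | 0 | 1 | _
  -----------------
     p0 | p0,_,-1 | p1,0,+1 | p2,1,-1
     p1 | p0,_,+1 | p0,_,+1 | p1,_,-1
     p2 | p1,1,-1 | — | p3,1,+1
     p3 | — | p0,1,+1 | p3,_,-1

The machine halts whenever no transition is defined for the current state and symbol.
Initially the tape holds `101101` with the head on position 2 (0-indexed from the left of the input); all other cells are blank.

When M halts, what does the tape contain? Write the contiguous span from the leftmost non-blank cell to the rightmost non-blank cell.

1_011111

state=p0 head=2 tape=10[1]101__   (p0,1)→(p1,0,+1)
state=p1 head=3 tape=100[1]01__   (p1,1)→(p0,_,+1)
state=p0 head=4 tape=100_[0]1__   (p0,0)→(p0,_,-1)
state=p0 head=3 tape=100[_]_1__   (p0,_)→(p2,1,-1)
state=p2 head=2 tape=10[0]1_1__   (p2,0)→(p1,1,-1)
state=p1 head=1 tape=1[0]11_1__   (p1,0)→(p0,_,+1)
state=p0 head=2 tape=1_[1]1_1__   (p0,1)→(p1,0,+1)
state=p1 head=3 tape=1_0[1]_1__   (p1,1)→(p0,_,+1)
state=p0 head=4 tape=1_0_[_]1__   (p0,_)→(p2,1,-1)
state=p2 head=3 tape=1_0[_]11__   (p2,_)→(p3,1,+1)
state=p3 head=4 tape=1_01[1]1__   (p3,1)→(p0,1,+1)
state=p0 head=5 tape=1_011[1]__   (p0,1)→(p1,0,+1)
state=p1 head=6 tape=1_0110[_]_   (p1,_)→(p1,_,-1)
state=p1 head=5 tape=1_011[0]__   (p1,0)→(p0,_,+1)
state=p0 head=6 tape=1_011_[_]_   (p0,_)→(p2,1,-1)
state=p2 head=5 tape=1_011[_]1_   (p2,_)→(p3,1,+1)
state=p3 head=6 tape=1_0111[1]_   (p3,1)→(p0,1,+1)
state=p0 head=7 tape=1_01111[_]   (p0,_)→(p2,1,-1)
state=p2 head=6 tape=1_0111[1]1
The non-blank tape span at halt is 1_011111.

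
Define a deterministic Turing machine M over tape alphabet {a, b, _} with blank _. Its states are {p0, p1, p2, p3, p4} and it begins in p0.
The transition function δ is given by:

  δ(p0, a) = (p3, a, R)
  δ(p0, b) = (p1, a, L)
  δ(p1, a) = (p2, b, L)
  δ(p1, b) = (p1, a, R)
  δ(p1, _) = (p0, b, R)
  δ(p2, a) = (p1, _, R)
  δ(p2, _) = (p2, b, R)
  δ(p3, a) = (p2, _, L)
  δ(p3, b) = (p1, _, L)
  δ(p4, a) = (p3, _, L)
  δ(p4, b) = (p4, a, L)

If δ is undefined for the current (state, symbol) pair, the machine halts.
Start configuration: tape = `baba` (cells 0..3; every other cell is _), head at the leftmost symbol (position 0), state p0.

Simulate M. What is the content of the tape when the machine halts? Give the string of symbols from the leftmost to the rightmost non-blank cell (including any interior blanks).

p0 | _[b]aba__   read b → write a, move L, go to p1
p1 | [_]aaba__   read _ → write b, move R, go to p0
p0 | b[a]aba__   read a → write a, move R, go to p3
p3 | ba[a]ba__   read a → write _, move L, go to p2
p2 | b[a]_ba__   read a → write _, move R, go to p1
p1 | b_[_]ba__   read _ → write b, move R, go to p0
p0 | b_b[b]a__   read b → write a, move L, go to p1
p1 | b_[b]aa__   read b → write a, move R, go to p1
p1 | b_a[a]a__   read a → write b, move L, go to p2
p2 | b_[a]ba__   read a → write _, move R, go to p1
p1 | b__[b]a__   read b → write a, move R, go to p1
p1 | b__a[a]__   read a → write b, move L, go to p2
p2 | b__[a]b__   read a → write _, move R, go to p1
p1 | b___[b]__   read b → write a, move R, go to p1
p1 | b___a[_]_   read _ → write b, move R, go to p0
p0 | b___ab[_]
The non-blank tape span at halt is b___ab.

b___ab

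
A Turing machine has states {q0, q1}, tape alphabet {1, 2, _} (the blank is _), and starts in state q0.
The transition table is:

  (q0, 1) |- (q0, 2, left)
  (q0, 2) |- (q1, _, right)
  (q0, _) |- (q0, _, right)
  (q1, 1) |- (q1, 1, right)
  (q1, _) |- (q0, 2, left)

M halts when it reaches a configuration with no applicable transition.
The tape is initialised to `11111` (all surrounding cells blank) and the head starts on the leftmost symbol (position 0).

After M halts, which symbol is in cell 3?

q0 | _[1]1111_   read 1 → write 2, move left, go to q0
q0 | [_]21111_   read _ → write _, move right, go to q0
q0 | _[2]1111_   read 2 → write _, move right, go to q1
q1 | __[1]111_   read 1 → write 1, move right, go to q1
q1 | __1[1]11_   read 1 → write 1, move right, go to q1
q1 | __11[1]1_   read 1 → write 1, move right, go to q1
q1 | __111[1]_   read 1 → write 1, move right, go to q1
q1 | __1111[_]   read _ → write 2, move left, go to q0
q0 | __111[1]2   read 1 → write 2, move left, go to q0
q0 | __11[1]22   read 1 → write 2, move left, go to q0
q0 | __1[1]222   read 1 → write 2, move left, go to q0
q0 | __[1]2222   read 1 → write 2, move left, go to q0
q0 | _[_]22222   read _ → write _, move right, go to q0
q0 | __[2]2222   read 2 → write _, move right, go to q1
q1 | ___[2]222
Cell 3 holds 2 when M halts.

2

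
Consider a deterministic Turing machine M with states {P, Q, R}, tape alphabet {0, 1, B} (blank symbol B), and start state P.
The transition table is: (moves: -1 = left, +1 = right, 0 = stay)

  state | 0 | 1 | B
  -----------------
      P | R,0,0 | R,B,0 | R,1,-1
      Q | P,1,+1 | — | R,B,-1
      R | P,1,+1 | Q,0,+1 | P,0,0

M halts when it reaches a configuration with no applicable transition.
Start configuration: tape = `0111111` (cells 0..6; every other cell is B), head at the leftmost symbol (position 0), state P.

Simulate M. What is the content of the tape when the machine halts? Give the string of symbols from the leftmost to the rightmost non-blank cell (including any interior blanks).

11111101

P | [0]111111B   read 0 → write 0, move 0, go to R
R | [0]111111B   read 0 → write 1, move +1, go to P
P | 1[1]11111B   read 1 → write B, move 0, go to R
R | 1[B]11111B   read B → write 0, move 0, go to P
P | 1[0]11111B   read 0 → write 0, move 0, go to R
R | 1[0]11111B   read 0 → write 1, move +1, go to P
P | 11[1]1111B   read 1 → write B, move 0, go to R
R | 11[B]1111B   read B → write 0, move 0, go to P
P | 11[0]1111B   read 0 → write 0, move 0, go to R
R | 11[0]1111B   read 0 → write 1, move +1, go to P
P | 111[1]111B   read 1 → write B, move 0, go to R
R | 111[B]111B   read B → write 0, move 0, go to P
P | 111[0]111B   read 0 → write 0, move 0, go to R
R | 111[0]111B   read 0 → write 1, move +1, go to P
P | 1111[1]11B   read 1 → write B, move 0, go to R
R | 1111[B]11B   read B → write 0, move 0, go to P
P | 1111[0]11B   read 0 → write 0, move 0, go to R
R | 1111[0]11B   read 0 → write 1, move +1, go to P
P | 11111[1]1B   read 1 → write B, move 0, go to R
R | 11111[B]1B   read B → write 0, move 0, go to P
P | 11111[0]1B   read 0 → write 0, move 0, go to R
R | 11111[0]1B   read 0 → write 1, move +1, go to P
P | 111111[1]B   read 1 → write B, move 0, go to R
R | 111111[B]B   read B → write 0, move 0, go to P
P | 111111[0]B   read 0 → write 0, move 0, go to R
R | 111111[0]B   read 0 → write 1, move +1, go to P
P | 1111111[B]   read B → write 1, move -1, go to R
R | 111111[1]1   read 1 → write 0, move +1, go to Q
Q | 1111110[1]
The non-blank tape span at halt is 11111101.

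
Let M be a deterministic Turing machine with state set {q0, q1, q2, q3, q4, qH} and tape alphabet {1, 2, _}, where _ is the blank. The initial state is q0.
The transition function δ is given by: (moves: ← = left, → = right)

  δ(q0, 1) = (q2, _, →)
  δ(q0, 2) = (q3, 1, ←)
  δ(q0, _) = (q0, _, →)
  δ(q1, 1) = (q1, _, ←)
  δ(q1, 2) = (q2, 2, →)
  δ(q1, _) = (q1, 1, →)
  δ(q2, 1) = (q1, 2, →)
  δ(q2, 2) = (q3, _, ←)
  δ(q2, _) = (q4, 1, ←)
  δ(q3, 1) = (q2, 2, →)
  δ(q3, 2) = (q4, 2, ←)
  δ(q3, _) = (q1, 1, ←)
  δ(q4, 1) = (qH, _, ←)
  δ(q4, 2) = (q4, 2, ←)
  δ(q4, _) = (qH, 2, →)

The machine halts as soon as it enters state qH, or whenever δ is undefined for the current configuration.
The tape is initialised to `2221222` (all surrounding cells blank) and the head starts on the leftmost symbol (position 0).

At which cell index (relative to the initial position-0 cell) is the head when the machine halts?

-1

q0 | ____[2]221222   read 2 → write 1, move ←, go to q3
q3 | ___[_]1221222   read _ → write 1, move ←, go to q1
q1 | __[_]11221222   read _ → write 1, move →, go to q1
q1 | __1[1]1221222   read 1 → write _, move ←, go to q1
q1 | __[1]_1221222   read 1 → write _, move ←, go to q1
q1 | _[_]__1221222   read _ → write 1, move →, go to q1
q1 | _1[_]_1221222   read _ → write 1, move →, go to q1
q1 | _11[_]1221222   read _ → write 1, move →, go to q1
q1 | _111[1]221222   read 1 → write _, move ←, go to q1
q1 | _11[1]_221222   read 1 → write _, move ←, go to q1
q1 | _1[1]__221222   read 1 → write _, move ←, go to q1
q1 | _[1]___221222   read 1 → write _, move ←, go to q1
q1 | [_]____221222   read _ → write 1, move →, go to q1
q1 | 1[_]___221222   read _ → write 1, move →, go to q1
q1 | 11[_]__221222   read _ → write 1, move →, go to q1
q1 | 111[_]_221222   read _ → write 1, move →, go to q1
q1 | 1111[_]221222   read _ → write 1, move →, go to q1
q1 | 11111[2]21222   read 2 → write 2, move →, go to q2
q2 | 111112[2]1222   read 2 → write _, move ←, go to q3
q3 | 11111[2]_1222   read 2 → write 2, move ←, go to q4
q4 | 1111[1]2_1222   read 1 → write _, move ←, go to qH
qH | 111[1]_2_1222
At halt the head is at cell -1.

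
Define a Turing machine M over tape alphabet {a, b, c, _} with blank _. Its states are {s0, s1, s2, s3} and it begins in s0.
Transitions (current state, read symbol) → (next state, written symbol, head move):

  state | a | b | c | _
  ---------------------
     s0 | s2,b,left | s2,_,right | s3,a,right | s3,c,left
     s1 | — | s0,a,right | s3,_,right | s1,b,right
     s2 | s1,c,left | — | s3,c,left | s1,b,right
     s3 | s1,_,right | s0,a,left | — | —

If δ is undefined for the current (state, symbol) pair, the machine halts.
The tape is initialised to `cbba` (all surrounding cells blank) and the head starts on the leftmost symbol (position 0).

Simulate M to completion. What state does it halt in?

s3

state=s0 head=0 tape=____[c]bba   (s0,c)→(s3,a,right)
state=s3 head=1 tape=____a[b]ba   (s3,b)→(s0,a,left)
state=s0 head=0 tape=____[a]aba   (s0,a)→(s2,b,left)
state=s2 head=-1 tape=___[_]baba   (s2,_)→(s1,b,right)
state=s1 head=0 tape=___b[b]aba   (s1,b)→(s0,a,right)
state=s0 head=1 tape=___ba[a]ba   (s0,a)→(s2,b,left)
state=s2 head=0 tape=___b[a]bba   (s2,a)→(s1,c,left)
state=s1 head=-1 tape=___[b]cbba   (s1,b)→(s0,a,right)
state=s0 head=0 tape=___a[c]bba   (s0,c)→(s3,a,right)
state=s3 head=1 tape=___aa[b]ba   (s3,b)→(s0,a,left)
state=s0 head=0 tape=___a[a]aba   (s0,a)→(s2,b,left)
state=s2 head=-1 tape=___[a]baba   (s2,a)→(s1,c,left)
state=s1 head=-2 tape=__[_]cbaba   (s1,_)→(s1,b,right)
state=s1 head=-1 tape=__b[c]baba   (s1,c)→(s3,_,right)
state=s3 head=0 tape=__b_[b]aba   (s3,b)→(s0,a,left)
state=s0 head=-1 tape=__b[_]aaba   (s0,_)→(s3,c,left)
state=s3 head=-2 tape=__[b]caaba   (s3,b)→(s0,a,left)
state=s0 head=-3 tape=_[_]acaaba   (s0,_)→(s3,c,left)
state=s3 head=-4 tape=[_]cacaaba
No transition is defined for (s3, _); M halts in state s3.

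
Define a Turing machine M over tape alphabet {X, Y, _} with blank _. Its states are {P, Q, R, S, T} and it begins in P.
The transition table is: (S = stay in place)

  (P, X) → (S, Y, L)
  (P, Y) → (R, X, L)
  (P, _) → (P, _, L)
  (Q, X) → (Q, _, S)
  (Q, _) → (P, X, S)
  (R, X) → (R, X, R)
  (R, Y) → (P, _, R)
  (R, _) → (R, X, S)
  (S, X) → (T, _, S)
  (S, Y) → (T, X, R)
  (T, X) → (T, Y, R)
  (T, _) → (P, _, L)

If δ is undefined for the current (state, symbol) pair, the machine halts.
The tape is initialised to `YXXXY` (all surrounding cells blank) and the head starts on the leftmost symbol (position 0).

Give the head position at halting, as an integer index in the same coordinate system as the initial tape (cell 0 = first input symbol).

state=P head=0 tape=__[Y]XXXY_   (P,Y)→(R,X,L)
state=R head=-1 tape=_[_]XXXXY_   (R,_)→(R,X,S)
state=R head=-1 tape=_[X]XXXXY_   (R,X)→(R,X,R)
state=R head=0 tape=_X[X]XXXY_   (R,X)→(R,X,R)
state=R head=1 tape=_XX[X]XXY_   (R,X)→(R,X,R)
state=R head=2 tape=_XXX[X]XY_   (R,X)→(R,X,R)
state=R head=3 tape=_XXXX[X]Y_   (R,X)→(R,X,R)
state=R head=4 tape=_XXXXX[Y]_   (R,Y)→(P,_,R)
state=P head=5 tape=_XXXXX_[_]   (P,_)→(P,_,L)
state=P head=4 tape=_XXXXX[_]_   (P,_)→(P,_,L)
state=P head=3 tape=_XXXX[X]__   (P,X)→(S,Y,L)
state=S head=2 tape=_XXX[X]Y__   (S,X)→(T,_,S)
state=T head=2 tape=_XXX[_]Y__   (T,_)→(P,_,L)
state=P head=1 tape=_XX[X]_Y__   (P,X)→(S,Y,L)
state=S head=0 tape=_X[X]Y_Y__   (S,X)→(T,_,S)
state=T head=0 tape=_X[_]Y_Y__   (T,_)→(P,_,L)
state=P head=-1 tape=_[X]_Y_Y__   (P,X)→(S,Y,L)
state=S head=-2 tape=[_]Y_Y_Y__
At halt the head is at cell -2.

-2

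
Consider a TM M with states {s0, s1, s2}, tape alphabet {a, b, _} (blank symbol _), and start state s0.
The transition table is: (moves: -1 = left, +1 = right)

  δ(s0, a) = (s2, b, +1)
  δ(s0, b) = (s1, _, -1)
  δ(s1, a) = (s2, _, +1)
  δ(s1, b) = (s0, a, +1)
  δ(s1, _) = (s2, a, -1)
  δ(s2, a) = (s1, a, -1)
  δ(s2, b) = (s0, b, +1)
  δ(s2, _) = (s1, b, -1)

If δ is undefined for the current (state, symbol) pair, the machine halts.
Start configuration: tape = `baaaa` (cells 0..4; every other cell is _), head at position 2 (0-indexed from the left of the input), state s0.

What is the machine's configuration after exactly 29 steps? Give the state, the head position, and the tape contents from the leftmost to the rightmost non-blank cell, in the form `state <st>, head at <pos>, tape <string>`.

state=s0 head=2 tape=ba[a]aa_   (s0,a)→(s2,b,+1)
state=s2 head=3 tape=bab[a]a_   (s2,a)→(s1,a,-1)
state=s1 head=2 tape=ba[b]aa_   (s1,b)→(s0,a,+1)
state=s0 head=3 tape=baa[a]a_   (s0,a)→(s2,b,+1)
state=s2 head=4 tape=baab[a]_   (s2,a)→(s1,a,-1)
state=s1 head=3 tape=baa[b]a_   (s1,b)→(s0,a,+1)
state=s0 head=4 tape=baaa[a]_   (s0,a)→(s2,b,+1)
state=s2 head=5 tape=baaab[_]   (s2,_)→(s1,b,-1)
state=s1 head=4 tape=baaa[b]b   (s1,b)→(s0,a,+1)
state=s0 head=5 tape=baaaa[b]   (s0,b)→(s1,_,-1)
state=s1 head=4 tape=baaa[a]_   (s1,a)→(s2,_,+1)
state=s2 head=5 tape=baaa_[_]   (s2,_)→(s1,b,-1)
state=s1 head=4 tape=baaa[_]b   (s1,_)→(s2,a,-1)
state=s2 head=3 tape=baa[a]ab   (s2,a)→(s1,a,-1)
state=s1 head=2 tape=ba[a]aab   (s1,a)→(s2,_,+1)
state=s2 head=3 tape=ba_[a]ab   (s2,a)→(s1,a,-1)
state=s1 head=2 tape=ba[_]aab   (s1,_)→(s2,a,-1)
state=s2 head=1 tape=b[a]aaab   (s2,a)→(s1,a,-1)
state=s1 head=0 tape=[b]aaaab   (s1,b)→(s0,a,+1)
state=s0 head=1 tape=a[a]aaab   (s0,a)→(s2,b,+1)
state=s2 head=2 tape=ab[a]aab   (s2,a)→(s1,a,-1)
state=s1 head=1 tape=a[b]aaab   (s1,b)→(s0,a,+1)
state=s0 head=2 tape=aa[a]aab   (s0,a)→(s2,b,+1)
state=s2 head=3 tape=aab[a]ab   (s2,a)→(s1,a,-1)
state=s1 head=2 tape=aa[b]aab   (s1,b)→(s0,a,+1)
state=s0 head=3 tape=aaa[a]ab   (s0,a)→(s2,b,+1)
state=s2 head=4 tape=aaab[a]b   (s2,a)→(s1,a,-1)
state=s1 head=3 tape=aaa[b]ab   (s1,b)→(s0,a,+1)
state=s0 head=4 tape=aaaa[a]b   (s0,a)→(s2,b,+1)
state=s2 head=5 tape=aaaab[b]
After 29 steps: state s2, head at 5, tape aaaabb.

state s2, head at 5, tape aaaabb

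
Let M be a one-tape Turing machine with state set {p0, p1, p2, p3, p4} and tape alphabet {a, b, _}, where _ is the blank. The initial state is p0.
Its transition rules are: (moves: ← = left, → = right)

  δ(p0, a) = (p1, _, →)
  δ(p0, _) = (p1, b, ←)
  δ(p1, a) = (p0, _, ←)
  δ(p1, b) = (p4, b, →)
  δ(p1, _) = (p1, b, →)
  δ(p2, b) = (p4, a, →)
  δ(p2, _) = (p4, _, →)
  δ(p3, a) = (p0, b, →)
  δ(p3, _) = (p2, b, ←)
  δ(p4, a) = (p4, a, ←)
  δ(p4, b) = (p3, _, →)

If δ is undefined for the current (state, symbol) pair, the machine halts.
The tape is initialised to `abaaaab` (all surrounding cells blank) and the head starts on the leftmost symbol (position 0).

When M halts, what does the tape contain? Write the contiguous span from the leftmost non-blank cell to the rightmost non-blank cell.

b__bb

state=p0 head=0 tape=[a]baaaab   (p0,a)→(p1,_,→)
state=p1 head=1 tape=_[b]aaaab   (p1,b)→(p4,b,→)
state=p4 head=2 tape=_b[a]aaab   (p4,a)→(p4,a,←)
state=p4 head=1 tape=_[b]aaaab   (p4,b)→(p3,_,→)
state=p3 head=2 tape=__[a]aaab   (p3,a)→(p0,b,→)
state=p0 head=3 tape=__b[a]aab   (p0,a)→(p1,_,→)
state=p1 head=4 tape=__b_[a]ab   (p1,a)→(p0,_,←)
state=p0 head=3 tape=__b[_]_ab   (p0,_)→(p1,b,←)
state=p1 head=2 tape=__[b]b_ab   (p1,b)→(p4,b,→)
state=p4 head=3 tape=__b[b]_ab   (p4,b)→(p3,_,→)
state=p3 head=4 tape=__b_[_]ab   (p3,_)→(p2,b,←)
state=p2 head=3 tape=__b[_]bab   (p2,_)→(p4,_,→)
state=p4 head=4 tape=__b_[b]ab   (p4,b)→(p3,_,→)
state=p3 head=5 tape=__b__[a]b   (p3,a)→(p0,b,→)
state=p0 head=6 tape=__b__b[b]
The non-blank tape span at halt is b__bb.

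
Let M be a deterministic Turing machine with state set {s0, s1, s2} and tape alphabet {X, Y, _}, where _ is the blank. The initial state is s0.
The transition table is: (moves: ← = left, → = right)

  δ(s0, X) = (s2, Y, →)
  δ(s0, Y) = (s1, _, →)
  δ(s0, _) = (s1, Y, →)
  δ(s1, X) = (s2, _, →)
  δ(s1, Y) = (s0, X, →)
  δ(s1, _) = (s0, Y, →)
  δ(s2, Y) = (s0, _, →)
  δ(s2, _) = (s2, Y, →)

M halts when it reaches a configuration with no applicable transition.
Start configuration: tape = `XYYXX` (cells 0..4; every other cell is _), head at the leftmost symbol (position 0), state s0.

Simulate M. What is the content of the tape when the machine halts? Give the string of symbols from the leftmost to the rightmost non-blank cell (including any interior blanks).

state=s0 head=0 tape=[X]YYXX   (s0,X)→(s2,Y,→)
state=s2 head=1 tape=Y[Y]YXX   (s2,Y)→(s0,_,→)
state=s0 head=2 tape=Y_[Y]XX   (s0,Y)→(s1,_,→)
state=s1 head=3 tape=Y__[X]X   (s1,X)→(s2,_,→)
state=s2 head=4 tape=Y___[X]
The non-blank tape span at halt is Y___X.

Y___X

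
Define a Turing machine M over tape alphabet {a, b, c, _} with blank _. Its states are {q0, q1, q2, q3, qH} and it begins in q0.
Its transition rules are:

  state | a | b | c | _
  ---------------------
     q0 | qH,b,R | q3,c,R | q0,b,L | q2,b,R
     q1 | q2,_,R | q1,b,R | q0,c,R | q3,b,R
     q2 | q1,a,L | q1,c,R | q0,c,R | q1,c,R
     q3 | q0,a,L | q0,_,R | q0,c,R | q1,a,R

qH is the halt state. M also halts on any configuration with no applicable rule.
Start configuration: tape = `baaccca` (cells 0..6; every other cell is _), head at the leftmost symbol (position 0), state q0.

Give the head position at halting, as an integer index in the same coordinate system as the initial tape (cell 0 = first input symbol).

7

q0 | _[b]aaccca_   read b → write c, move R, go to q3
q3 | _c[a]accca_   read a → write a, move L, go to q0
q0 | _[c]aaccca_   read c → write b, move L, go to q0
q0 | [_]baaccca_   read _ → write b, move R, go to q2
q2 | b[b]aaccca_   read b → write c, move R, go to q1
q1 | bc[a]accca_   read a → write _, move R, go to q2
q2 | bc_[a]ccca_   read a → write a, move L, go to q1
q1 | bc[_]accca_   read _ → write b, move R, go to q3
q3 | bcb[a]ccca_   read a → write a, move L, go to q0
q0 | bc[b]accca_   read b → write c, move R, go to q3
q3 | bcc[a]ccca_   read a → write a, move L, go to q0
q0 | bc[c]accca_   read c → write b, move L, go to q0
q0 | b[c]baccca_   read c → write b, move L, go to q0
q0 | [b]bbaccca_   read b → write c, move R, go to q3
q3 | c[b]baccca_   read b → write _, move R, go to q0
q0 | c_[b]accca_   read b → write c, move R, go to q3
q3 | c_c[a]ccca_   read a → write a, move L, go to q0
q0 | c_[c]accca_   read c → write b, move L, go to q0
q0 | c[_]baccca_   read _ → write b, move R, go to q2
q2 | cb[b]accca_   read b → write c, move R, go to q1
q1 | cbc[a]ccca_   read a → write _, move R, go to q2
q2 | cbc_[c]cca_   read c → write c, move R, go to q0
q0 | cbc_c[c]ca_   read c → write b, move L, go to q0
q0 | cbc_[c]bca_   read c → write b, move L, go to q0
q0 | cbc[_]bbca_   read _ → write b, move R, go to q2
q2 | cbcb[b]bca_   read b → write c, move R, go to q1
q1 | cbcbc[b]ca_   read b → write b, move R, go to q1
q1 | cbcbcb[c]a_   read c → write c, move R, go to q0
q0 | cbcbcbc[a]_   read a → write b, move R, go to qH
qH | cbcbcbcb[_]
At halt the head is at cell 7.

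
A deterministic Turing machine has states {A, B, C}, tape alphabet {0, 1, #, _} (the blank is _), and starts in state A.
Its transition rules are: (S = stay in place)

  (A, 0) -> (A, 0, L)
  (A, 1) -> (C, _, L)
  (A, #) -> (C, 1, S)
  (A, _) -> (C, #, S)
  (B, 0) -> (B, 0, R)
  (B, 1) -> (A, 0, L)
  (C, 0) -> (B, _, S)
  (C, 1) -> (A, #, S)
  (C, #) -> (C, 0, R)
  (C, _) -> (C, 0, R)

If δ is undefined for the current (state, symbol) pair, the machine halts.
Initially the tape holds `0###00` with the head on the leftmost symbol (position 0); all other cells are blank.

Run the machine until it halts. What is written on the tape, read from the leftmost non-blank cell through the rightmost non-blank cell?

0_###00

A | _[0]###00   read 0 → write 0, move L, go to A
A | [_]0###00   read _ → write #, move S, go to C
C | [#]0###00   read # → write 0, move R, go to C
C | 0[0]###00   read 0 → write _, move S, go to B
B | 0[_]###00
The non-blank tape span at halt is 0_###00.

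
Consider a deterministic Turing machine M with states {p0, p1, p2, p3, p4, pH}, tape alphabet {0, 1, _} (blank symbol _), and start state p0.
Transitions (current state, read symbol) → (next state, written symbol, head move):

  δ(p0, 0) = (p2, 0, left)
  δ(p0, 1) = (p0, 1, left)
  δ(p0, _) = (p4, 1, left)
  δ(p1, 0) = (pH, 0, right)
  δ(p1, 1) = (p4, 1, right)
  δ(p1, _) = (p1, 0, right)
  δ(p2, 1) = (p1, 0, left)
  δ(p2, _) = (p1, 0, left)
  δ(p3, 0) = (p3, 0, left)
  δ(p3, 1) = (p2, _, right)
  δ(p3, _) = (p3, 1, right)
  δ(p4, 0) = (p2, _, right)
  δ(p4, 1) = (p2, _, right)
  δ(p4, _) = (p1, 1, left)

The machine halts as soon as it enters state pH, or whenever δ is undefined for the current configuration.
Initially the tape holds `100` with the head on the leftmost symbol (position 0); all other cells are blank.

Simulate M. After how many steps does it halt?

state=p0 head=0 tape=___[1]00   (p0,1)→(p0,1,left)
state=p0 head=-1 tape=__[_]100   (p0,_)→(p4,1,left)
state=p4 head=-2 tape=_[_]1100   (p4,_)→(p1,1,left)
state=p1 head=-3 tape=[_]11100   (p1,_)→(p1,0,right)
state=p1 head=-2 tape=0[1]1100   (p1,1)→(p4,1,right)
state=p4 head=-1 tape=01[1]100   (p4,1)→(p2,_,right)
state=p2 head=0 tape=01_[1]00   (p2,1)→(p1,0,left)
state=p1 head=-1 tape=01[_]000   (p1,_)→(p1,0,right)
state=p1 head=0 tape=010[0]00   (p1,0)→(pH,0,right)
state=pH head=1 tape=0100[0]0
M halts after 9 transitions.

9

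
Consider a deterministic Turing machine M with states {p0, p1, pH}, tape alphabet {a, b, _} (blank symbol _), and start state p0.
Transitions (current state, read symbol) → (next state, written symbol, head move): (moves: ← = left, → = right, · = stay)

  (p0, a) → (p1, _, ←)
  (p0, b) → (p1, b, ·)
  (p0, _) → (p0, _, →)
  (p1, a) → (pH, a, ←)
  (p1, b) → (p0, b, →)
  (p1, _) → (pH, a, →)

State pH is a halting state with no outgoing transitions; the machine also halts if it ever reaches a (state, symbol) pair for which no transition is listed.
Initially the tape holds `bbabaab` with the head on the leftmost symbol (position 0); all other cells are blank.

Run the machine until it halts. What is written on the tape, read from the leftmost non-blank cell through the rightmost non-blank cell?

bb_ba_b

p0 | [b]babaab   read b → write b, move ·, go to p1
p1 | [b]babaab   read b → write b, move →, go to p0
p0 | b[b]abaab   read b → write b, move ·, go to p1
p1 | b[b]abaab   read b → write b, move →, go to p0
p0 | bb[a]baab   read a → write _, move ←, go to p1
p1 | b[b]_baab   read b → write b, move →, go to p0
p0 | bb[_]baab   read _ → write _, move →, go to p0
p0 | bb_[b]aab   read b → write b, move ·, go to p1
p1 | bb_[b]aab   read b → write b, move →, go to p0
p0 | bb_b[a]ab   read a → write _, move ←, go to p1
p1 | bb_[b]_ab   read b → write b, move →, go to p0
p0 | bb_b[_]ab   read _ → write _, move →, go to p0
p0 | bb_b_[a]b   read a → write _, move ←, go to p1
p1 | bb_b[_]_b   read _ → write a, move →, go to pH
pH | bb_ba[_]b
The non-blank tape span at halt is bb_ba_b.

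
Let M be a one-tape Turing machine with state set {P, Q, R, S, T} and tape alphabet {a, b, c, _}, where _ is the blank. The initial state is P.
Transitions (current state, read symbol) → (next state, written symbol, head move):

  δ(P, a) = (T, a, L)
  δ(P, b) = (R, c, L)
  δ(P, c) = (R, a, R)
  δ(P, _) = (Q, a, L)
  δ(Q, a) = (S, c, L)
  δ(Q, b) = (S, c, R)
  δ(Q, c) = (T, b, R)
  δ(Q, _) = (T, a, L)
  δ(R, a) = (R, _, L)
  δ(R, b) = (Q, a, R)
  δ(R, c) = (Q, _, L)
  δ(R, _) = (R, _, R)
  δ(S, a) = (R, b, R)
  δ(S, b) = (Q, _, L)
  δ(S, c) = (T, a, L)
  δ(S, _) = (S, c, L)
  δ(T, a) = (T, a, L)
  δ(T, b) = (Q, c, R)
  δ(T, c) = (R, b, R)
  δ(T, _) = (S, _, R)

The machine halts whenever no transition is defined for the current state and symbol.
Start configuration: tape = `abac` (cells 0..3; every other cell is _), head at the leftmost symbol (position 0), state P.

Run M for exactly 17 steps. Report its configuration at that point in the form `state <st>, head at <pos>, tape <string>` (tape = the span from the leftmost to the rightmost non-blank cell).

state S, head at 1, tape c_cc

state=P head=0 tape=_[a]bac   (P,a)→(T,a,L)
state=T head=-1 tape=[_]abac   (T,_)→(S,_,R)
state=S head=0 tape=_[a]bac   (S,a)→(R,b,R)
state=R head=1 tape=_b[b]ac   (R,b)→(Q,a,R)
state=Q head=2 tape=_ba[a]c   (Q,a)→(S,c,L)
state=S head=1 tape=_b[a]cc   (S,a)→(R,b,R)
state=R head=2 tape=_bb[c]c   (R,c)→(Q,_,L)
state=Q head=1 tape=_b[b]_c   (Q,b)→(S,c,R)
state=S head=2 tape=_bc[_]c   (S,_)→(S,c,L)
state=S head=1 tape=_b[c]cc   (S,c)→(T,a,L)
state=T head=0 tape=_[b]acc   (T,b)→(Q,c,R)
state=Q head=1 tape=_c[a]cc   (Q,a)→(S,c,L)
state=S head=0 tape=_[c]ccc   (S,c)→(T,a,L)
state=T head=-1 tape=[_]accc   (T,_)→(S,_,R)
state=S head=0 tape=_[a]ccc   (S,a)→(R,b,R)
state=R head=1 tape=_b[c]cc   (R,c)→(Q,_,L)
state=Q head=0 tape=_[b]_cc   (Q,b)→(S,c,R)
state=S head=1 tape=_c[_]cc
After 17 steps: state S, head at 1, tape c_cc.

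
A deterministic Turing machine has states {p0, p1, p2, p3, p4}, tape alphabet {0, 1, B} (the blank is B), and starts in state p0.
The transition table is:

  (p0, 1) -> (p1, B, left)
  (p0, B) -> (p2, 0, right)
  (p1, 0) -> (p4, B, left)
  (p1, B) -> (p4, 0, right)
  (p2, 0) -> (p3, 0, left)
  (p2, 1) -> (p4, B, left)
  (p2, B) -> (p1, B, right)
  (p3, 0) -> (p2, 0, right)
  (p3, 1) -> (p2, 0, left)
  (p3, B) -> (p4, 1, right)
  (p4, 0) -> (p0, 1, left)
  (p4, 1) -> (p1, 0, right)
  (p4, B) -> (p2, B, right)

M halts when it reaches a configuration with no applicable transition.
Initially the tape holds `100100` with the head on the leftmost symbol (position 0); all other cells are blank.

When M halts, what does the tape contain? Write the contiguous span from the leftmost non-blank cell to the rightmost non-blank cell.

p0 | BB[1]00100   read 1 → write B, move left, go to p1
p1 | B[B]B00100   read B → write 0, move right, go to p4
p4 | B0[B]00100   read B → write B, move right, go to p2
p2 | B0B[0]0100   read 0 → write 0, move left, go to p3
p3 | B0[B]00100   read B → write 1, move right, go to p4
p4 | B01[0]0100   read 0 → write 1, move left, go to p0
p0 | B0[1]10100   read 1 → write B, move left, go to p1
p1 | B[0]B10100   read 0 → write B, move left, go to p4
p4 | [B]BB10100   read B → write B, move right, go to p2
p2 | B[B]B10100   read B → write B, move right, go to p1
p1 | BB[B]10100   read B → write 0, move right, go to p4
p4 | BB0[1]0100   read 1 → write 0, move right, go to p1
p1 | BB00[0]100   read 0 → write B, move left, go to p4
p4 | BB0[0]B100   read 0 → write 1, move left, go to p0
p0 | BB[0]1B100
The non-blank tape span at halt is 01B100.

01B100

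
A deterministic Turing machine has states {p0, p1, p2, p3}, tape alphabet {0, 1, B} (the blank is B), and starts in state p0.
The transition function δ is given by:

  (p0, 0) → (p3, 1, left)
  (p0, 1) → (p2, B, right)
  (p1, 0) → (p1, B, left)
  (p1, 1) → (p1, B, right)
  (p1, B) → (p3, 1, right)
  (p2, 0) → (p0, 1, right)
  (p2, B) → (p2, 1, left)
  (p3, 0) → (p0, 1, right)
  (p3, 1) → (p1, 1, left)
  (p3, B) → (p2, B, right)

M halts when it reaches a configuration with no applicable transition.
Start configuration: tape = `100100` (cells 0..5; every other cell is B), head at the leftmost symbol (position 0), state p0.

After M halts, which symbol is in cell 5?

state=p0 head=0 tape=[1]00100B   (p0,1)→(p2,B,right)
state=p2 head=1 tape=B[0]0100B   (p2,0)→(p0,1,right)
state=p0 head=2 tape=B1[0]100B   (p0,0)→(p3,1,left)
state=p3 head=1 tape=B[1]1100B   (p3,1)→(p1,1,left)
state=p1 head=0 tape=[B]11100B   (p1,B)→(p3,1,right)
state=p3 head=1 tape=1[1]1100B   (p3,1)→(p1,1,left)
state=p1 head=0 tape=[1]11100B   (p1,1)→(p1,B,right)
state=p1 head=1 tape=B[1]1100B   (p1,1)→(p1,B,right)
state=p1 head=2 tape=BB[1]100B   (p1,1)→(p1,B,right)
state=p1 head=3 tape=BBB[1]00B   (p1,1)→(p1,B,right)
state=p1 head=4 tape=BBBB[0]0B   (p1,0)→(p1,B,left)
state=p1 head=3 tape=BBB[B]B0B   (p1,B)→(p3,1,right)
state=p3 head=4 tape=BBB1[B]0B   (p3,B)→(p2,B,right)
state=p2 head=5 tape=BBB1B[0]B   (p2,0)→(p0,1,right)
state=p0 head=6 tape=BBB1B1[B]
Cell 5 holds 1 when M halts.

1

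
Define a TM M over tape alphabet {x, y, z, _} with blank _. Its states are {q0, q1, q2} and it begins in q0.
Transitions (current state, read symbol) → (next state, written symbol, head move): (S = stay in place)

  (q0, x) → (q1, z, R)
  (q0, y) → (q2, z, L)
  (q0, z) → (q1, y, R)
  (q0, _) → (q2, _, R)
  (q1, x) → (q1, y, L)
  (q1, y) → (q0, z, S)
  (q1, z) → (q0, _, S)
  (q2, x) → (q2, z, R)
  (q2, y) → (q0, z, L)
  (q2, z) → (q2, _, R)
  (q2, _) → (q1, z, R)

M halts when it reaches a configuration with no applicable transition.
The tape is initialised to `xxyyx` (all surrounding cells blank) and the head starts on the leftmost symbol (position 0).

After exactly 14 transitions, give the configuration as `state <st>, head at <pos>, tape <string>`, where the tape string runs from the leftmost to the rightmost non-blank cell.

state q2, head at 5, tape z

state=q0 head=0 tape=[x]xyyx_   (q0,x)→(q1,z,R)
state=q1 head=1 tape=z[x]yyx_   (q1,x)→(q1,y,L)
state=q1 head=0 tape=[z]yyyx_   (q1,z)→(q0,_,S)
state=q0 head=0 tape=[_]yyyx_   (q0,_)→(q2,_,R)
state=q2 head=1 tape=_[y]yyx_   (q2,y)→(q0,z,L)
state=q0 head=0 tape=[_]zyyx_   (q0,_)→(q2,_,R)
state=q2 head=1 tape=_[z]yyx_   (q2,z)→(q2,_,R)
state=q2 head=2 tape=__[y]yx_   (q2,y)→(q0,z,L)
state=q0 head=1 tape=_[_]zyx_   (q0,_)→(q2,_,R)
state=q2 head=2 tape=__[z]yx_   (q2,z)→(q2,_,R)
state=q2 head=3 tape=___[y]x_   (q2,y)→(q0,z,L)
state=q0 head=2 tape=__[_]zx_   (q0,_)→(q2,_,R)
state=q2 head=3 tape=___[z]x_   (q2,z)→(q2,_,R)
state=q2 head=4 tape=____[x]_   (q2,x)→(q2,z,R)
state=q2 head=5 tape=____z[_]
After 14 steps: state q2, head at 5, tape z.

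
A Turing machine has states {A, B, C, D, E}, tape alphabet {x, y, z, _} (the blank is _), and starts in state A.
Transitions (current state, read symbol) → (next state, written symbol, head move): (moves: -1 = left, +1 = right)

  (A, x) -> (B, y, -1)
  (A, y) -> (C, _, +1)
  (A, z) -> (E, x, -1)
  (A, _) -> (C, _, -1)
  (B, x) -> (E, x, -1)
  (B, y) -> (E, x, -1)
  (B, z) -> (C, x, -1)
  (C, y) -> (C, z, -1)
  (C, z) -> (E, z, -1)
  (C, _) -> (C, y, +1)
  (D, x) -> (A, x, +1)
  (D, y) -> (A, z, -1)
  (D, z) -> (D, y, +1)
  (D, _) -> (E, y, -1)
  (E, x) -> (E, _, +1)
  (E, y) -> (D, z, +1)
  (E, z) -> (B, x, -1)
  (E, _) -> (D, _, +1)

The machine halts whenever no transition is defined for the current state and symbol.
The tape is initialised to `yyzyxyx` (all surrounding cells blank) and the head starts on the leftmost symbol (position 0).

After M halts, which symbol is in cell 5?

_

state=A head=0 tape=[y]yzyxyx   (A,y)→(C,_,+1)
state=C head=1 tape=_[y]zyxyx   (C,y)→(C,z,-1)
state=C head=0 tape=[_]zzyxyx   (C,_)→(C,y,+1)
state=C head=1 tape=y[z]zyxyx   (C,z)→(E,z,-1)
state=E head=0 tape=[y]zzyxyx   (E,y)→(D,z,+1)
state=D head=1 tape=z[z]zyxyx   (D,z)→(D,y,+1)
state=D head=2 tape=zy[z]yxyx   (D,z)→(D,y,+1)
state=D head=3 tape=zyy[y]xyx   (D,y)→(A,z,-1)
state=A head=2 tape=zy[y]zxyx   (A,y)→(C,_,+1)
state=C head=3 tape=zy_[z]xyx   (C,z)→(E,z,-1)
state=E head=2 tape=zy[_]zxyx   (E,_)→(D,_,+1)
state=D head=3 tape=zy_[z]xyx   (D,z)→(D,y,+1)
state=D head=4 tape=zy_y[x]yx   (D,x)→(A,x,+1)
state=A head=5 tape=zy_yx[y]x   (A,y)→(C,_,+1)
state=C head=6 tape=zy_yx_[x]
Cell 5 holds _ when M halts.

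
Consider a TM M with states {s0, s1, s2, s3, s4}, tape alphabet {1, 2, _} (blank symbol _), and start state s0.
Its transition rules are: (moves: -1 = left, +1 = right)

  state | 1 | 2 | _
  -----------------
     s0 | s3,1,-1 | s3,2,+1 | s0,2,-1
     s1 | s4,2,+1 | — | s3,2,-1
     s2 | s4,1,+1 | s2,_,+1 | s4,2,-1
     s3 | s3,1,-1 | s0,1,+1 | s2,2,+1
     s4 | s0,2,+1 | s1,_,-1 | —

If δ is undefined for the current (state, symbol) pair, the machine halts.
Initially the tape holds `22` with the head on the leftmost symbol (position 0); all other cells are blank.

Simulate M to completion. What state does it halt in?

s0 | _[2]2___   read 2 → write 2, move +1, go to s3
s3 | _2[2]___   read 2 → write 1, move +1, go to s0
s0 | _21[_]__   read _ → write 2, move -1, go to s0
s0 | _2[1]2__   read 1 → write 1, move -1, go to s3
s3 | _[2]12__   read 2 → write 1, move +1, go to s0
s0 | _1[1]2__   read 1 → write 1, move -1, go to s3
s3 | _[1]12__   read 1 → write 1, move -1, go to s3
s3 | [_]112__   read _ → write 2, move +1, go to s2
s2 | 2[1]12__   read 1 → write 1, move +1, go to s4
s4 | 21[1]2__   read 1 → write 2, move +1, go to s0
s0 | 212[2]__   read 2 → write 2, move +1, go to s3
s3 | 2122[_]_   read _ → write 2, move +1, go to s2
s2 | 21222[_]   read _ → write 2, move -1, go to s4
s4 | 2122[2]2   read 2 → write _, move -1, go to s1
s1 | 212[2]_2
No transition is defined for (s1, 2); M halts in state s1.

s1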